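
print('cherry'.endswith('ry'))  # True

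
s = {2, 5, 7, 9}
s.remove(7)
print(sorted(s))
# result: [2, 5, 9]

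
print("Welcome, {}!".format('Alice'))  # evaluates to Welcome, Alice!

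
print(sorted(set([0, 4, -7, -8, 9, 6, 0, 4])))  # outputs [-8, -7, 0, 4, 6, 9]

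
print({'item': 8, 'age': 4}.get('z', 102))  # 102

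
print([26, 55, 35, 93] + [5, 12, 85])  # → [26, 55, 35, 93, 5, 12, 85]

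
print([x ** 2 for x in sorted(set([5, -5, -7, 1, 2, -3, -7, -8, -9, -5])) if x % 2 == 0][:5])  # [64, 4]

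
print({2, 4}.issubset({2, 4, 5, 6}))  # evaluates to True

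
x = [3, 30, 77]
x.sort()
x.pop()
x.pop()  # 30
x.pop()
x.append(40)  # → [40]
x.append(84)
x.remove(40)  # [84]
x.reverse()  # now [84]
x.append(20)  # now [84, 20]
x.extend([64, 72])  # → [84, 20, 64, 72]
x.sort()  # [20, 64, 72, 84]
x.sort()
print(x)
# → [20, 64, 72, 84]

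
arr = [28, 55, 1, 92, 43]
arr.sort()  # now [1, 28, 43, 55, 92]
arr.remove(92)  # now [1, 28, 43, 55]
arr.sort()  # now [1, 28, 43, 55]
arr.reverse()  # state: [55, 43, 28, 1]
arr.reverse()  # [1, 28, 43, 55]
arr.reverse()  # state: [55, 43, 28, 1]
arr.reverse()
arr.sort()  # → [1, 28, 43, 55]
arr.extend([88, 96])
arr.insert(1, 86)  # [1, 86, 28, 43, 55, 88, 96]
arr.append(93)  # [1, 86, 28, 43, 55, 88, 96, 93]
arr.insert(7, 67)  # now [1, 86, 28, 43, 55, 88, 96, 67, 93]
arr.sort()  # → [1, 28, 43, 55, 67, 86, 88, 93, 96]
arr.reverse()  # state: [96, 93, 88, 86, 67, 55, 43, 28, 1]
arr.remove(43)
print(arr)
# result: [96, 93, 88, 86, 67, 55, 28, 1]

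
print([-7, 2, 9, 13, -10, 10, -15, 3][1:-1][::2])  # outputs [2, 13, 10]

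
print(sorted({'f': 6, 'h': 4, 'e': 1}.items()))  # [('e', 1), ('f', 6), ('h', 4)]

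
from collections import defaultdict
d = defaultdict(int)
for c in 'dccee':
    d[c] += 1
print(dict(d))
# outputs {'d': 1, 'c': 2, 'e': 2}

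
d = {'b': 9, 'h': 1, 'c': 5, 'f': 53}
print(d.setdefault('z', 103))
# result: 103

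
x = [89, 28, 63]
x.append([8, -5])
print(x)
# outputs [89, 28, 63, [8, -5]]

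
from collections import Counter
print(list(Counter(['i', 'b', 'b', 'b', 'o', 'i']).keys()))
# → ['i', 'b', 'o']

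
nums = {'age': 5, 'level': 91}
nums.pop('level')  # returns 91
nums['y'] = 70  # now {'age': 5, 'y': 70}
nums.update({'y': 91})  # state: {'age': 5, 'y': 91}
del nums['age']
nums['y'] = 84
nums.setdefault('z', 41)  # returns 41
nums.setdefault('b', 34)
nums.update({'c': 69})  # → {'y': 84, 'z': 41, 'b': 34, 'c': 69}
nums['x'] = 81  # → {'y': 84, 'z': 41, 'b': 34, 'c': 69, 'x': 81}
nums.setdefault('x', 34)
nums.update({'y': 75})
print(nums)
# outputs {'y': 75, 'z': 41, 'b': 34, 'c': 69, 'x': 81}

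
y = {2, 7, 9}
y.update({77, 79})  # {2, 7, 9, 77, 79}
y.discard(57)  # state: {2, 7, 9, 77, 79}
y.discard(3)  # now {2, 7, 9, 77, 79}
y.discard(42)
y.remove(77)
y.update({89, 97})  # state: {2, 7, 9, 79, 89, 97}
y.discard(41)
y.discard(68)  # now {2, 7, 9, 79, 89, 97}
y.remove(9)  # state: {2, 7, 79, 89, 97}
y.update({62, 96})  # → {2, 7, 62, 79, 89, 96, 97}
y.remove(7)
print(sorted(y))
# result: [2, 62, 79, 89, 96, 97]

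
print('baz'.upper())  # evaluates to BAZ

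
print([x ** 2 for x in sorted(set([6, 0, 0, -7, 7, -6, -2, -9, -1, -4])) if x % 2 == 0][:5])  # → [36, 16, 4, 0, 36]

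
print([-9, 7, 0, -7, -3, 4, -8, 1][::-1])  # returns [1, -8, 4, -3, -7, 0, 7, -9]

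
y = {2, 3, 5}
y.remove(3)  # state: {2, 5}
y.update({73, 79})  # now {2, 5, 73, 79}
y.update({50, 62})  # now {2, 5, 50, 62, 73, 79}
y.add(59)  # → {2, 5, 50, 59, 62, 73, 79}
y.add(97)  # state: {2, 5, 50, 59, 62, 73, 79, 97}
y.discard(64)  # {2, 5, 50, 59, 62, 73, 79, 97}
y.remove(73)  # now {2, 5, 50, 59, 62, 79, 97}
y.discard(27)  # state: {2, 5, 50, 59, 62, 79, 97}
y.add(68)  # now {2, 5, 50, 59, 62, 68, 79, 97}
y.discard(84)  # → {2, 5, 50, 59, 62, 68, 79, 97}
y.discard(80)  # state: {2, 5, 50, 59, 62, 68, 79, 97}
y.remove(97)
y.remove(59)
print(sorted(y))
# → [2, 5, 50, 62, 68, 79]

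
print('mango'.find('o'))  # 4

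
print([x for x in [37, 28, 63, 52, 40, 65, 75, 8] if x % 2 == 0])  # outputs [28, 52, 40, 8]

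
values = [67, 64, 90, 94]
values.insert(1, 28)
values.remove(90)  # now [67, 28, 64, 94]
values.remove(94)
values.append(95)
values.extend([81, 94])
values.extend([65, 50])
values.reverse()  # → [50, 65, 94, 81, 95, 64, 28, 67]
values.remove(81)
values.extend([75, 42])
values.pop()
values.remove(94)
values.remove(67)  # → [50, 65, 95, 64, 28, 75]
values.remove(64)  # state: [50, 65, 95, 28, 75]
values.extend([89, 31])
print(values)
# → [50, 65, 95, 28, 75, 89, 31]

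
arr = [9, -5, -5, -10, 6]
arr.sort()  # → [-10, -5, -5, 6, 9]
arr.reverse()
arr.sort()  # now [-10, -5, -5, 6, 9]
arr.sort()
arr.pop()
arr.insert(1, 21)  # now [-10, 21, -5, -5, 6]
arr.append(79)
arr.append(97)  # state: [-10, 21, -5, -5, 6, 79, 97]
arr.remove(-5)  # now [-10, 21, -5, 6, 79, 97]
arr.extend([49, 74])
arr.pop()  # 74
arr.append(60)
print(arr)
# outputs [-10, 21, -5, 6, 79, 97, 49, 60]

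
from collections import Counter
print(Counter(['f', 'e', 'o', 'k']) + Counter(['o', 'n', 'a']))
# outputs Counter({'o': 2, 'f': 1, 'e': 1, 'k': 1, 'n': 1, 'a': 1})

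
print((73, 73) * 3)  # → (73, 73, 73, 73, 73, 73)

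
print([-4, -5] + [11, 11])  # [-4, -5, 11, 11]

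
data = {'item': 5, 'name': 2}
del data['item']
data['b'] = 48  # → {'name': 2, 'b': 48}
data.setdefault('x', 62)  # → 62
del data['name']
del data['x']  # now {'b': 48}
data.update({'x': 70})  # {'b': 48, 'x': 70}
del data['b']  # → {'x': 70}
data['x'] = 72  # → {'x': 72}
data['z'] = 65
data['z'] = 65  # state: {'x': 72, 'z': 65}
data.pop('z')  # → 65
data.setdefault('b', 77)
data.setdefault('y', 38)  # 38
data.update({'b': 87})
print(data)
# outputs {'x': 72, 'b': 87, 'y': 38}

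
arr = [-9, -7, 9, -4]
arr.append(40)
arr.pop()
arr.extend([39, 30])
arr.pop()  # 30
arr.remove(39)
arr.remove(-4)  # [-9, -7, 9]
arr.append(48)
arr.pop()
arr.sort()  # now [-9, -7, 9]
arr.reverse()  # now [9, -7, -9]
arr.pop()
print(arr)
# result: [9, -7]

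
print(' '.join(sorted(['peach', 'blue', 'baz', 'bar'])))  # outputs bar baz blue peach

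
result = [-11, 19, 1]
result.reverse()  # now [1, 19, -11]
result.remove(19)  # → [1, -11]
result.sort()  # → [-11, 1]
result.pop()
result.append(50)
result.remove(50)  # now [-11]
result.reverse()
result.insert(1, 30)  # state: [-11, 30]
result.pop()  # 30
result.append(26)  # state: [-11, 26]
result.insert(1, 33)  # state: [-11, 33, 26]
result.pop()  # 26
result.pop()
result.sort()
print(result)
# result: [-11]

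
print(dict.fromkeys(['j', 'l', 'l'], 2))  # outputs {'j': 2, 'l': 2}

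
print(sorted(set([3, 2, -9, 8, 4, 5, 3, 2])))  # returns [-9, 2, 3, 4, 5, 8]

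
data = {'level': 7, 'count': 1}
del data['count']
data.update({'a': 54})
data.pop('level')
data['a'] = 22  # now {'a': 22}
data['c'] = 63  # {'a': 22, 'c': 63}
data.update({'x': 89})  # {'a': 22, 'c': 63, 'x': 89}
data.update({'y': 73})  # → {'a': 22, 'c': 63, 'x': 89, 'y': 73}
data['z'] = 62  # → {'a': 22, 'c': 63, 'x': 89, 'y': 73, 'z': 62}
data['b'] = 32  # {'a': 22, 'c': 63, 'x': 89, 'y': 73, 'z': 62, 'b': 32}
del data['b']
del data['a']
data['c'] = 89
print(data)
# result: {'c': 89, 'x': 89, 'y': 73, 'z': 62}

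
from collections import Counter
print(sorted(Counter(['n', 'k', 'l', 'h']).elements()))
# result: ['h', 'k', 'l', 'n']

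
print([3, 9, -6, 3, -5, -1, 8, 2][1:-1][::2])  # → [9, 3, -1]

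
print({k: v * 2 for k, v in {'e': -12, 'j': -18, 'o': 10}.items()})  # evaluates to {'e': -24, 'j': -36, 'o': 20}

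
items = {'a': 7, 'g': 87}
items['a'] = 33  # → {'a': 33, 'g': 87}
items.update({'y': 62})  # {'a': 33, 'g': 87, 'y': 62}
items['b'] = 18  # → {'a': 33, 'g': 87, 'y': 62, 'b': 18}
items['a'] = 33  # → {'a': 33, 'g': 87, 'y': 62, 'b': 18}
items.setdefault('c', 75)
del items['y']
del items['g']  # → {'a': 33, 'b': 18, 'c': 75}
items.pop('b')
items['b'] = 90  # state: {'a': 33, 'c': 75, 'b': 90}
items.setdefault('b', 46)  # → 90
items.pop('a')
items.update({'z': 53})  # {'c': 75, 'b': 90, 'z': 53}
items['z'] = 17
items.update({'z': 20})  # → {'c': 75, 'b': 90, 'z': 20}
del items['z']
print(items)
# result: {'c': 75, 'b': 90}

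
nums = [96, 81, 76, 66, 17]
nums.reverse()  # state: [17, 66, 76, 81, 96]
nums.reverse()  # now [96, 81, 76, 66, 17]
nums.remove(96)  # [81, 76, 66, 17]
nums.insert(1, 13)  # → [81, 13, 76, 66, 17]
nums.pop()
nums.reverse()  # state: [66, 76, 13, 81]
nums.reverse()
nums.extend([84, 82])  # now [81, 13, 76, 66, 84, 82]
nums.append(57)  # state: [81, 13, 76, 66, 84, 82, 57]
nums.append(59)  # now [81, 13, 76, 66, 84, 82, 57, 59]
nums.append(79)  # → [81, 13, 76, 66, 84, 82, 57, 59, 79]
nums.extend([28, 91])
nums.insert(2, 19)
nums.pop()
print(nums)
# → [81, 13, 19, 76, 66, 84, 82, 57, 59, 79, 28]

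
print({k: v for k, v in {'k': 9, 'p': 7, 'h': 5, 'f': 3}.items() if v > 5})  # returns {'k': 9, 'p': 7}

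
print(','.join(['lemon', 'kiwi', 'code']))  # lemon,kiwi,code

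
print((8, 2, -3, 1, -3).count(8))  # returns 1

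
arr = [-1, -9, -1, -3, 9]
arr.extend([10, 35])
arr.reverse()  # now [35, 10, 9, -3, -1, -9, -1]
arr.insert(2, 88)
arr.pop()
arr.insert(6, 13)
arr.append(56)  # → [35, 10, 88, 9, -3, -1, 13, -9, 56]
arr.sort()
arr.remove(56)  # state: [-9, -3, -1, 9, 10, 13, 35, 88]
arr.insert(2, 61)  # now [-9, -3, 61, -1, 9, 10, 13, 35, 88]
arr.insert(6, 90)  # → [-9, -3, 61, -1, 9, 10, 90, 13, 35, 88]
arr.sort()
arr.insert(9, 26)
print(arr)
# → [-9, -3, -1, 9, 10, 13, 35, 61, 88, 26, 90]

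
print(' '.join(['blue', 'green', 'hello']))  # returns blue green hello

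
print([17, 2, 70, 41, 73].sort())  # None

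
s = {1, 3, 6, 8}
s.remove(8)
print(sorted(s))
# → [1, 3, 6]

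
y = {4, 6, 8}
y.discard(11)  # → {4, 6, 8}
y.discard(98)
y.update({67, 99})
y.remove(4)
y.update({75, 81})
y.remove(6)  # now {8, 67, 75, 81, 99}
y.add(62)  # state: {8, 62, 67, 75, 81, 99}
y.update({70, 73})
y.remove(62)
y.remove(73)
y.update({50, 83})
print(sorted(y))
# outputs [8, 50, 67, 70, 75, 81, 83, 99]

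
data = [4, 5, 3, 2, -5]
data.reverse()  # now [-5, 2, 3, 5, 4]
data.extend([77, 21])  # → [-5, 2, 3, 5, 4, 77, 21]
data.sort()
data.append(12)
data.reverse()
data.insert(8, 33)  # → [12, 77, 21, 5, 4, 3, 2, -5, 33]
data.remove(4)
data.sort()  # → [-5, 2, 3, 5, 12, 21, 33, 77]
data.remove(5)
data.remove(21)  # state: [-5, 2, 3, 12, 33, 77]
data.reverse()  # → [77, 33, 12, 3, 2, -5]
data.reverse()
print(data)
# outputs [-5, 2, 3, 12, 33, 77]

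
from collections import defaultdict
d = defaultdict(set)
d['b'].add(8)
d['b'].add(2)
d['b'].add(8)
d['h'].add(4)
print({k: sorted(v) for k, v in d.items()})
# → {'b': [2, 8], 'h': [4]}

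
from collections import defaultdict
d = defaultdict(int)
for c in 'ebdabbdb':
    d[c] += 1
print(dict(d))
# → {'e': 1, 'b': 4, 'd': 2, 'a': 1}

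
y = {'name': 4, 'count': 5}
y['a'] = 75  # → {'name': 4, 'count': 5, 'a': 75}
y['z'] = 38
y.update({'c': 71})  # {'name': 4, 'count': 5, 'a': 75, 'z': 38, 'c': 71}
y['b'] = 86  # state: {'name': 4, 'count': 5, 'a': 75, 'z': 38, 'c': 71, 'b': 86}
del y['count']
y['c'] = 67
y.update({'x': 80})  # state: {'name': 4, 'a': 75, 'z': 38, 'c': 67, 'b': 86, 'x': 80}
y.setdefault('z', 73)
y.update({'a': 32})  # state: {'name': 4, 'a': 32, 'z': 38, 'c': 67, 'b': 86, 'x': 80}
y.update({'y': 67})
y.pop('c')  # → 67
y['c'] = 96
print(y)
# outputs {'name': 4, 'a': 32, 'z': 38, 'b': 86, 'x': 80, 'y': 67, 'c': 96}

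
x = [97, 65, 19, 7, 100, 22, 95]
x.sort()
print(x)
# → [7, 19, 22, 65, 95, 97, 100]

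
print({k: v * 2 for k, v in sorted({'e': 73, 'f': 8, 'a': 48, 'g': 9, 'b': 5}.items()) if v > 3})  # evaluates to {'a': 96, 'b': 10, 'e': 146, 'f': 16, 'g': 18}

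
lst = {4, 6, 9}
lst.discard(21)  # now {4, 6, 9}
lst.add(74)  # {4, 6, 9, 74}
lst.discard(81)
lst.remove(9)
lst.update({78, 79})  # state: {4, 6, 74, 78, 79}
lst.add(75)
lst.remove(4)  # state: {6, 74, 75, 78, 79}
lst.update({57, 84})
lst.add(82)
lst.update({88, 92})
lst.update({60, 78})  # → {6, 57, 60, 74, 75, 78, 79, 82, 84, 88, 92}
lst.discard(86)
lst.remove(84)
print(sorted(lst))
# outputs [6, 57, 60, 74, 75, 78, 79, 82, 88, 92]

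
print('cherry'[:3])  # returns che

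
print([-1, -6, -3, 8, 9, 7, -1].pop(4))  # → 9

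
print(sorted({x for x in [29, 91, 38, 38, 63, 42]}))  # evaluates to [29, 38, 42, 63, 91]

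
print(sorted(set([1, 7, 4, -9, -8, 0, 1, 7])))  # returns [-9, -8, 0, 1, 4, 7]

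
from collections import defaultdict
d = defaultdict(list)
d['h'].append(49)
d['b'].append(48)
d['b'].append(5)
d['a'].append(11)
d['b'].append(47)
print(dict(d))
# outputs {'h': [49], 'b': [48, 5, 47], 'a': [11]}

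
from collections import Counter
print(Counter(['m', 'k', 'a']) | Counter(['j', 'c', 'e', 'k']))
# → Counter({'m': 1, 'k': 1, 'a': 1, 'j': 1, 'c': 1, 'e': 1})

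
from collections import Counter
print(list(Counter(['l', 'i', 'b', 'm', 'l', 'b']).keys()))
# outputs ['l', 'i', 'b', 'm']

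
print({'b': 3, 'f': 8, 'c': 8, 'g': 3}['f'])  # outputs 8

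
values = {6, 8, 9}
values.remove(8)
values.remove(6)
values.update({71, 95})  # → {9, 71, 95}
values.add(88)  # {9, 71, 88, 95}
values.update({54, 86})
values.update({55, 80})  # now {9, 54, 55, 71, 80, 86, 88, 95}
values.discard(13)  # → {9, 54, 55, 71, 80, 86, 88, 95}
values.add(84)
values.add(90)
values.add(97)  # {9, 54, 55, 71, 80, 84, 86, 88, 90, 95, 97}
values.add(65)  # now {9, 54, 55, 65, 71, 80, 84, 86, 88, 90, 95, 97}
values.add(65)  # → {9, 54, 55, 65, 71, 80, 84, 86, 88, 90, 95, 97}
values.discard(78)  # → {9, 54, 55, 65, 71, 80, 84, 86, 88, 90, 95, 97}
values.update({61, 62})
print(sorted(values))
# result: [9, 54, 55, 61, 62, 65, 71, 80, 84, 86, 88, 90, 95, 97]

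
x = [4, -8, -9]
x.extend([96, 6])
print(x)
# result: [4, -8, -9, 96, 6]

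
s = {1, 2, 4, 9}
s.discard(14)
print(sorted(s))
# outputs [1, 2, 4, 9]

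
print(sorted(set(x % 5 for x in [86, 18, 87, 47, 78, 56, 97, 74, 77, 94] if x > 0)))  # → [1, 2, 3, 4]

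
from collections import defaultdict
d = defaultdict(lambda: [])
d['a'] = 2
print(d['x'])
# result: []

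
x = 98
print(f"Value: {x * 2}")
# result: Value: 196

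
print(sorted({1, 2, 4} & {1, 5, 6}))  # [1]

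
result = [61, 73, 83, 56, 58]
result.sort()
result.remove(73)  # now [56, 58, 61, 83]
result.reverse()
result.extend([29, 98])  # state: [83, 61, 58, 56, 29, 98]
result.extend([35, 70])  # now [83, 61, 58, 56, 29, 98, 35, 70]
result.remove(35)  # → [83, 61, 58, 56, 29, 98, 70]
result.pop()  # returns 70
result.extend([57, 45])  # [83, 61, 58, 56, 29, 98, 57, 45]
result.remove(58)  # [83, 61, 56, 29, 98, 57, 45]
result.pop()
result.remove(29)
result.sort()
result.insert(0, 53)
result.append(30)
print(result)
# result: [53, 56, 57, 61, 83, 98, 30]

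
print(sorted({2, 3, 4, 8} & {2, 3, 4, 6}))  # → [2, 3, 4]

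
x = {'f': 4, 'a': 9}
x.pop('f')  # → 4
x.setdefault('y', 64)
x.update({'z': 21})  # {'a': 9, 'y': 64, 'z': 21}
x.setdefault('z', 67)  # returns 21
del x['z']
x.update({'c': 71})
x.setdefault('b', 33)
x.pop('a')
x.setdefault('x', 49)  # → 49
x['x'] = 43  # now {'y': 64, 'c': 71, 'b': 33, 'x': 43}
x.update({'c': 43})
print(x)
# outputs {'y': 64, 'c': 43, 'b': 33, 'x': 43}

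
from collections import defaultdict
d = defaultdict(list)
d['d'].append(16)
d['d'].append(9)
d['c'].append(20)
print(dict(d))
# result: {'d': [16, 9], 'c': [20]}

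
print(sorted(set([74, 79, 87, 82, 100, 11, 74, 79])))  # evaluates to [11, 74, 79, 82, 87, 100]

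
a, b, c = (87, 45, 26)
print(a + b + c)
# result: 158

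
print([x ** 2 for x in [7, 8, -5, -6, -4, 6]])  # [49, 64, 25, 36, 16, 36]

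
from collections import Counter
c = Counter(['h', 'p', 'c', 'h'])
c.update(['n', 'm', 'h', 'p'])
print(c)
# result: Counter({'h': 3, 'p': 2, 'c': 1, 'n': 1, 'm': 1})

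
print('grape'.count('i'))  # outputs 0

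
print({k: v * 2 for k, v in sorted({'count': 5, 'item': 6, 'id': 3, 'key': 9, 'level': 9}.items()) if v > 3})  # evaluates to {'count': 10, 'item': 12, 'key': 18, 'level': 18}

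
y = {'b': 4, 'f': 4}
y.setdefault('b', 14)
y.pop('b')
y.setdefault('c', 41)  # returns 41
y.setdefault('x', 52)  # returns 52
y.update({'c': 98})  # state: {'f': 4, 'c': 98, 'x': 52}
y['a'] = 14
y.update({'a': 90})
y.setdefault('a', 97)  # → 90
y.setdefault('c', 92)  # 98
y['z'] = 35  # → {'f': 4, 'c': 98, 'x': 52, 'a': 90, 'z': 35}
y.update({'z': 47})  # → {'f': 4, 'c': 98, 'x': 52, 'a': 90, 'z': 47}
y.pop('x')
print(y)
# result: {'f': 4, 'c': 98, 'a': 90, 'z': 47}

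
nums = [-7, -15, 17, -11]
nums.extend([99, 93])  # [-7, -15, 17, -11, 99, 93]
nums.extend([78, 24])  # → [-7, -15, 17, -11, 99, 93, 78, 24]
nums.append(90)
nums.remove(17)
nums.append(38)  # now [-7, -15, -11, 99, 93, 78, 24, 90, 38]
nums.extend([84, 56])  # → [-7, -15, -11, 99, 93, 78, 24, 90, 38, 84, 56]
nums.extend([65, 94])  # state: [-7, -15, -11, 99, 93, 78, 24, 90, 38, 84, 56, 65, 94]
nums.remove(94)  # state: [-7, -15, -11, 99, 93, 78, 24, 90, 38, 84, 56, 65]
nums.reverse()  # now [65, 56, 84, 38, 90, 24, 78, 93, 99, -11, -15, -7]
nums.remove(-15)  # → [65, 56, 84, 38, 90, 24, 78, 93, 99, -11, -7]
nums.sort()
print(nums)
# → [-11, -7, 24, 38, 56, 65, 78, 84, 90, 93, 99]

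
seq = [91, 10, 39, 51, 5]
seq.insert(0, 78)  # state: [78, 91, 10, 39, 51, 5]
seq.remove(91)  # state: [78, 10, 39, 51, 5]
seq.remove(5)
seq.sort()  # [10, 39, 51, 78]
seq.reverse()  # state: [78, 51, 39, 10]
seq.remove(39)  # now [78, 51, 10]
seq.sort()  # [10, 51, 78]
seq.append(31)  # [10, 51, 78, 31]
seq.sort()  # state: [10, 31, 51, 78]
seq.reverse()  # [78, 51, 31, 10]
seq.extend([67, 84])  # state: [78, 51, 31, 10, 67, 84]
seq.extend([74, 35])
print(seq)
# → [78, 51, 31, 10, 67, 84, 74, 35]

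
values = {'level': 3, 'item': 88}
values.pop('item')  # 88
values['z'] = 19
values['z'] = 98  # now {'level': 3, 'z': 98}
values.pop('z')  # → 98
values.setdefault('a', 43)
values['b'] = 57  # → {'level': 3, 'a': 43, 'b': 57}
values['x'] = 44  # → {'level': 3, 'a': 43, 'b': 57, 'x': 44}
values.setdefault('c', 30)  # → 30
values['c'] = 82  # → {'level': 3, 'a': 43, 'b': 57, 'x': 44, 'c': 82}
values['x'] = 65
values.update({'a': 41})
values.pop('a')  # 41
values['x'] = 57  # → {'level': 3, 'b': 57, 'x': 57, 'c': 82}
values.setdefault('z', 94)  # 94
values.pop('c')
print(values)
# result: {'level': 3, 'b': 57, 'x': 57, 'z': 94}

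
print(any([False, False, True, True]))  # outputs True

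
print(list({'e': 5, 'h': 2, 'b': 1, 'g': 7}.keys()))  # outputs ['e', 'h', 'b', 'g']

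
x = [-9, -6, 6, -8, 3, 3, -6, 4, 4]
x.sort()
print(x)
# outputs [-9, -8, -6, -6, 3, 3, 4, 4, 6]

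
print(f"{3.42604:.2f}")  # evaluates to 3.43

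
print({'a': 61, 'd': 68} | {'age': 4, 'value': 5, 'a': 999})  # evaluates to {'a': 999, 'd': 68, 'age': 4, 'value': 5}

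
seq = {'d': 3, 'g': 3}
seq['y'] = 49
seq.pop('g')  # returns 3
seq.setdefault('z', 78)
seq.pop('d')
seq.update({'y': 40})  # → {'y': 40, 'z': 78}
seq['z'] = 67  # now {'y': 40, 'z': 67}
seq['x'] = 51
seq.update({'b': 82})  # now {'y': 40, 'z': 67, 'x': 51, 'b': 82}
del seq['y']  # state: {'z': 67, 'x': 51, 'b': 82}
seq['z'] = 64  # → {'z': 64, 'x': 51, 'b': 82}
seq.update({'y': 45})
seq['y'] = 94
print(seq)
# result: {'z': 64, 'x': 51, 'b': 82, 'y': 94}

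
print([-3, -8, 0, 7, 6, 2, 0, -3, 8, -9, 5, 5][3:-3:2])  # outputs [7, 2, -3]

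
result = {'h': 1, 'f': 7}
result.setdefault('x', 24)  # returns 24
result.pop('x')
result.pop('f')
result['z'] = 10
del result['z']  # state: {'h': 1}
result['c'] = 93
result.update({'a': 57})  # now {'h': 1, 'c': 93, 'a': 57}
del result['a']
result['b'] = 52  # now {'h': 1, 'c': 93, 'b': 52}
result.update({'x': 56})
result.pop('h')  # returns 1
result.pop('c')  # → 93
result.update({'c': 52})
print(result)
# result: {'b': 52, 'x': 56, 'c': 52}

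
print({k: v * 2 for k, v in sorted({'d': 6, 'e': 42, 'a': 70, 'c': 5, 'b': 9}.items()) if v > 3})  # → {'a': 140, 'b': 18, 'c': 10, 'd': 12, 'e': 84}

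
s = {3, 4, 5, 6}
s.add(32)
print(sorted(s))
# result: [3, 4, 5, 6, 32]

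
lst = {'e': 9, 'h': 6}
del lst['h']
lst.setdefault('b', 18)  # 18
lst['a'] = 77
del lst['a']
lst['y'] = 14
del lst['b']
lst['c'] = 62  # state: {'e': 9, 'y': 14, 'c': 62}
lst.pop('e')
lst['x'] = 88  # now {'y': 14, 'c': 62, 'x': 88}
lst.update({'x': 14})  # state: {'y': 14, 'c': 62, 'x': 14}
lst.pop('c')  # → 62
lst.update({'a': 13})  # {'y': 14, 'x': 14, 'a': 13}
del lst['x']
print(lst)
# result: {'y': 14, 'a': 13}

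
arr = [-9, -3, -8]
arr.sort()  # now [-9, -8, -3]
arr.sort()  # [-9, -8, -3]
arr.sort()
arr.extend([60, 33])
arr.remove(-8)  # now [-9, -3, 60, 33]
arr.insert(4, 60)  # [-9, -3, 60, 33, 60]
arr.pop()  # 60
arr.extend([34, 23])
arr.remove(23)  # [-9, -3, 60, 33, 34]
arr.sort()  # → [-9, -3, 33, 34, 60]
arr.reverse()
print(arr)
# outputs [60, 34, 33, -3, -9]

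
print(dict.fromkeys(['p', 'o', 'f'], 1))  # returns {'p': 1, 'o': 1, 'f': 1}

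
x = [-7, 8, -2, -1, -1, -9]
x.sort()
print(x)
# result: [-9, -7, -2, -1, -1, 8]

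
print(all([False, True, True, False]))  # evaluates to False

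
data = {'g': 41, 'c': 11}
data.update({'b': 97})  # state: {'g': 41, 'c': 11, 'b': 97}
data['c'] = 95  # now {'g': 41, 'c': 95, 'b': 97}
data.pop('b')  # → 97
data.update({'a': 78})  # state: {'g': 41, 'c': 95, 'a': 78}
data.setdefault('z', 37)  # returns 37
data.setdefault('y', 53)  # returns 53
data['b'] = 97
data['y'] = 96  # {'g': 41, 'c': 95, 'a': 78, 'z': 37, 'y': 96, 'b': 97}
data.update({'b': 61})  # {'g': 41, 'c': 95, 'a': 78, 'z': 37, 'y': 96, 'b': 61}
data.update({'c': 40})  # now {'g': 41, 'c': 40, 'a': 78, 'z': 37, 'y': 96, 'b': 61}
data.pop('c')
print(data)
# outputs {'g': 41, 'a': 78, 'z': 37, 'y': 96, 'b': 61}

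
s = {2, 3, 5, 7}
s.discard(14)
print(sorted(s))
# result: [2, 3, 5, 7]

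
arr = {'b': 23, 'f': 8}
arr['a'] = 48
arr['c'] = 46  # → {'b': 23, 'f': 8, 'a': 48, 'c': 46}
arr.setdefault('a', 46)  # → 48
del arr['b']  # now {'f': 8, 'a': 48, 'c': 46}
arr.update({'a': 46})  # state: {'f': 8, 'a': 46, 'c': 46}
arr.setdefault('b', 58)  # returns 58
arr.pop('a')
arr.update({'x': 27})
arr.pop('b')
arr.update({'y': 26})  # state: {'f': 8, 'c': 46, 'x': 27, 'y': 26}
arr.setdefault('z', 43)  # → 43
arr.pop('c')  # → 46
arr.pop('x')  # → 27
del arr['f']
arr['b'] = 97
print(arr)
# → {'y': 26, 'z': 43, 'b': 97}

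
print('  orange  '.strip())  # orange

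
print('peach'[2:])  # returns ach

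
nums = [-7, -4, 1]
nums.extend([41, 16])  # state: [-7, -4, 1, 41, 16]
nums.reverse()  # [16, 41, 1, -4, -7]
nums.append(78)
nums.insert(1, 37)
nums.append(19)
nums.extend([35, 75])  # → [16, 37, 41, 1, -4, -7, 78, 19, 35, 75]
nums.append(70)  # [16, 37, 41, 1, -4, -7, 78, 19, 35, 75, 70]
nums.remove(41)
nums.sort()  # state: [-7, -4, 1, 16, 19, 35, 37, 70, 75, 78]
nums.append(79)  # [-7, -4, 1, 16, 19, 35, 37, 70, 75, 78, 79]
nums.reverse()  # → [79, 78, 75, 70, 37, 35, 19, 16, 1, -4, -7]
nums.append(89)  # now [79, 78, 75, 70, 37, 35, 19, 16, 1, -4, -7, 89]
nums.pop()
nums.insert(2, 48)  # [79, 78, 48, 75, 70, 37, 35, 19, 16, 1, -4, -7]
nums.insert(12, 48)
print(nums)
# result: [79, 78, 48, 75, 70, 37, 35, 19, 16, 1, -4, -7, 48]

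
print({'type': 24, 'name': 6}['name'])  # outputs 6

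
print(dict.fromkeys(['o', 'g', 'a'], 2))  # {'o': 2, 'g': 2, 'a': 2}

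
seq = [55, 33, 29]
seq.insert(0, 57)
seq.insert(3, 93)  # [57, 55, 33, 93, 29]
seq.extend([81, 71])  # [57, 55, 33, 93, 29, 81, 71]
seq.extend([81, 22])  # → [57, 55, 33, 93, 29, 81, 71, 81, 22]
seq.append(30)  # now [57, 55, 33, 93, 29, 81, 71, 81, 22, 30]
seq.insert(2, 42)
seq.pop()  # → 30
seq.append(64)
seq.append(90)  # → [57, 55, 42, 33, 93, 29, 81, 71, 81, 22, 64, 90]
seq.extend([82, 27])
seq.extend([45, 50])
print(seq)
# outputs [57, 55, 42, 33, 93, 29, 81, 71, 81, 22, 64, 90, 82, 27, 45, 50]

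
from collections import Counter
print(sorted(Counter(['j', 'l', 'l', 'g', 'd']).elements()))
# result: ['d', 'g', 'j', 'l', 'l']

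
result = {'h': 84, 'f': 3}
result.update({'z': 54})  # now {'h': 84, 'f': 3, 'z': 54}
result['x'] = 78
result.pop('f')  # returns 3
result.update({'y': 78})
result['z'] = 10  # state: {'h': 84, 'z': 10, 'x': 78, 'y': 78}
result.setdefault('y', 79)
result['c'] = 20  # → {'h': 84, 'z': 10, 'x': 78, 'y': 78, 'c': 20}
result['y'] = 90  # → {'h': 84, 'z': 10, 'x': 78, 'y': 90, 'c': 20}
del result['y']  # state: {'h': 84, 'z': 10, 'x': 78, 'c': 20}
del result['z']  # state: {'h': 84, 'x': 78, 'c': 20}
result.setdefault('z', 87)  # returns 87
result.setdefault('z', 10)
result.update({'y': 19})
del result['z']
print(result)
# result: {'h': 84, 'x': 78, 'c': 20, 'y': 19}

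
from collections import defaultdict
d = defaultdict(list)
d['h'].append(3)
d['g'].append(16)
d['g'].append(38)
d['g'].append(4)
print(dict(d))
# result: {'h': [3], 'g': [16, 38, 4]}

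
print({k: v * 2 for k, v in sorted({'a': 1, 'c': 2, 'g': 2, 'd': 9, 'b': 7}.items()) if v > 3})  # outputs {'b': 14, 'd': 18}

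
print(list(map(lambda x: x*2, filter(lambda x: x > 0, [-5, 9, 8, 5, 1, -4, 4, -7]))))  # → [18, 16, 10, 2, 8]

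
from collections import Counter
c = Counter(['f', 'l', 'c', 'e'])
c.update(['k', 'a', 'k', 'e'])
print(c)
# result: Counter({'e': 2, 'k': 2, 'f': 1, 'l': 1, 'c': 1, 'a': 1})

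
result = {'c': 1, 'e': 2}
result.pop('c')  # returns 1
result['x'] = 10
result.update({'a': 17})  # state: {'e': 2, 'x': 10, 'a': 17}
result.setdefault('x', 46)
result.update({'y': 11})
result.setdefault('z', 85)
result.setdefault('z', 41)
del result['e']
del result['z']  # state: {'x': 10, 'a': 17, 'y': 11}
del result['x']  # {'a': 17, 'y': 11}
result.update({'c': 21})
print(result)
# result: {'a': 17, 'y': 11, 'c': 21}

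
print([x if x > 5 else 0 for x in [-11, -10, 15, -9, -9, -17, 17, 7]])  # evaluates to [0, 0, 15, 0, 0, 0, 17, 7]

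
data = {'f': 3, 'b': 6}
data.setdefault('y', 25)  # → 25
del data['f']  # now {'b': 6, 'y': 25}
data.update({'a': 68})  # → {'b': 6, 'y': 25, 'a': 68}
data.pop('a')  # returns 68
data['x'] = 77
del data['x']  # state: {'b': 6, 'y': 25}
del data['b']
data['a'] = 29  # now {'y': 25, 'a': 29}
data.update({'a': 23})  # {'y': 25, 'a': 23}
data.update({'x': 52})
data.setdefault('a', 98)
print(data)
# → {'y': 25, 'a': 23, 'x': 52}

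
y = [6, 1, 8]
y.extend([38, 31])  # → [6, 1, 8, 38, 31]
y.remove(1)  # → [6, 8, 38, 31]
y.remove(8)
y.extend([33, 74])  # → [6, 38, 31, 33, 74]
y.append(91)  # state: [6, 38, 31, 33, 74, 91]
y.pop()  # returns 91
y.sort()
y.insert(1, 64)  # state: [6, 64, 31, 33, 38, 74]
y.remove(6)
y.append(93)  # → [64, 31, 33, 38, 74, 93]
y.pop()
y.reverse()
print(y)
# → [74, 38, 33, 31, 64]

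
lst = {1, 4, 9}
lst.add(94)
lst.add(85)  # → {1, 4, 9, 85, 94}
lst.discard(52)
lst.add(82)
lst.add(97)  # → {1, 4, 9, 82, 85, 94, 97}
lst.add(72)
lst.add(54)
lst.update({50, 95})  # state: {1, 4, 9, 50, 54, 72, 82, 85, 94, 95, 97}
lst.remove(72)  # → {1, 4, 9, 50, 54, 82, 85, 94, 95, 97}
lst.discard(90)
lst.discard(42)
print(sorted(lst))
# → [1, 4, 9, 50, 54, 82, 85, 94, 95, 97]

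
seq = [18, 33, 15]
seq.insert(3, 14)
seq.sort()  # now [14, 15, 18, 33]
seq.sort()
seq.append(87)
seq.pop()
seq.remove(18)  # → [14, 15, 33]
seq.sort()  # [14, 15, 33]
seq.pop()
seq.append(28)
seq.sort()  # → [14, 15, 28]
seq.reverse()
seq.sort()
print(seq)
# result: [14, 15, 28]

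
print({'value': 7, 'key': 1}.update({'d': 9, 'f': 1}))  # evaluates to None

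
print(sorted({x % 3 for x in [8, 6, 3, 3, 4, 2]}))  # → [0, 1, 2]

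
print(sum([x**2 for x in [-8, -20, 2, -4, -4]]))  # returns 500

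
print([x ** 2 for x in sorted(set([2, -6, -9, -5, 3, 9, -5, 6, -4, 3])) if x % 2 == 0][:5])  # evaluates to [36, 16, 4, 36]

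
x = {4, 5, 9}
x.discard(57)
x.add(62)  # {4, 5, 9, 62}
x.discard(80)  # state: {4, 5, 9, 62}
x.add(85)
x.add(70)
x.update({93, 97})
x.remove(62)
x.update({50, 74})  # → {4, 5, 9, 50, 70, 74, 85, 93, 97}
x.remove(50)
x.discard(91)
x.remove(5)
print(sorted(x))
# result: [4, 9, 70, 74, 85, 93, 97]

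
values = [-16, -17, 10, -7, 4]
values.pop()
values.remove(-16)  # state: [-17, 10, -7]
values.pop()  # -7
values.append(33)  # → [-17, 10, 33]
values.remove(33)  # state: [-17, 10]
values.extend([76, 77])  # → [-17, 10, 76, 77]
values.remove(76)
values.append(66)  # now [-17, 10, 77, 66]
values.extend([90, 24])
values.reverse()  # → [24, 90, 66, 77, 10, -17]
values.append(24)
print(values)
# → [24, 90, 66, 77, 10, -17, 24]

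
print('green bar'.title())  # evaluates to Green Bar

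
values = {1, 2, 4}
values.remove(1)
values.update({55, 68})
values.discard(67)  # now {2, 4, 55, 68}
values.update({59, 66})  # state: {2, 4, 55, 59, 66, 68}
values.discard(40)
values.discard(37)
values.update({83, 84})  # {2, 4, 55, 59, 66, 68, 83, 84}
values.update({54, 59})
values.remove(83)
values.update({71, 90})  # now {2, 4, 54, 55, 59, 66, 68, 71, 84, 90}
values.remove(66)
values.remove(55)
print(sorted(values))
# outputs [2, 4, 54, 59, 68, 71, 84, 90]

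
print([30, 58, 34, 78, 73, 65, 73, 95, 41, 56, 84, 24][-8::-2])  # [73, 34, 30]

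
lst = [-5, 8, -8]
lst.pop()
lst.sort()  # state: [-5, 8]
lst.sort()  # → [-5, 8]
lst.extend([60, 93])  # [-5, 8, 60, 93]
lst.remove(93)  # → [-5, 8, 60]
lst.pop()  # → 60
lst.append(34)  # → [-5, 8, 34]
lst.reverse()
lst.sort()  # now [-5, 8, 34]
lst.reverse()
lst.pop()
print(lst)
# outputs [34, 8]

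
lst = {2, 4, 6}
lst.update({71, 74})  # {2, 4, 6, 71, 74}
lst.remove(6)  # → {2, 4, 71, 74}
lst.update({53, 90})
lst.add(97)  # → {2, 4, 53, 71, 74, 90, 97}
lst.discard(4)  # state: {2, 53, 71, 74, 90, 97}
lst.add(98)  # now {2, 53, 71, 74, 90, 97, 98}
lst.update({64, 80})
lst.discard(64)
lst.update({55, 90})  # {2, 53, 55, 71, 74, 80, 90, 97, 98}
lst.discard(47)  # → {2, 53, 55, 71, 74, 80, 90, 97, 98}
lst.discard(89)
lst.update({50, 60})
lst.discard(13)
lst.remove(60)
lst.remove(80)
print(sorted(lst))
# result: [2, 50, 53, 55, 71, 74, 90, 97, 98]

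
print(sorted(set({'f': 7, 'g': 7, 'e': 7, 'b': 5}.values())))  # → [5, 7]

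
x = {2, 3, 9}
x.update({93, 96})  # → {2, 3, 9, 93, 96}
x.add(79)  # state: {2, 3, 9, 79, 93, 96}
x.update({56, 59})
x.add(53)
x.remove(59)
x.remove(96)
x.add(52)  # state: {2, 3, 9, 52, 53, 56, 79, 93}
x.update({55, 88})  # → {2, 3, 9, 52, 53, 55, 56, 79, 88, 93}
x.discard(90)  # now {2, 3, 9, 52, 53, 55, 56, 79, 88, 93}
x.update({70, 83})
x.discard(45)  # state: {2, 3, 9, 52, 53, 55, 56, 70, 79, 83, 88, 93}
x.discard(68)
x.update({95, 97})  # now {2, 3, 9, 52, 53, 55, 56, 70, 79, 83, 88, 93, 95, 97}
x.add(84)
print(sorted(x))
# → [2, 3, 9, 52, 53, 55, 56, 70, 79, 83, 84, 88, 93, 95, 97]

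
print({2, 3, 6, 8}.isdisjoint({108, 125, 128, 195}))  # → True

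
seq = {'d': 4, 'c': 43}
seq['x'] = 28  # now {'d': 4, 'c': 43, 'x': 28}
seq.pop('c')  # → 43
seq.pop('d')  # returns 4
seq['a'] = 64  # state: {'x': 28, 'a': 64}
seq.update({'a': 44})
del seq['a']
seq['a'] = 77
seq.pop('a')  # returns 77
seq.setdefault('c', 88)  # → 88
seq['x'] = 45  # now {'x': 45, 'c': 88}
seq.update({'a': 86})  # {'x': 45, 'c': 88, 'a': 86}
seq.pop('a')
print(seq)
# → {'x': 45, 'c': 88}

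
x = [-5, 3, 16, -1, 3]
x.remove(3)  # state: [-5, 16, -1, 3]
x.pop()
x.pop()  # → -1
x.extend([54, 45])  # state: [-5, 16, 54, 45]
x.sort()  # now [-5, 16, 45, 54]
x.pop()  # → 54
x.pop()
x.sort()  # [-5, 16]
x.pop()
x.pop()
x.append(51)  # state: [51]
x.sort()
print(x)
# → [51]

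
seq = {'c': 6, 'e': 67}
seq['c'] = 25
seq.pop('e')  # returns 67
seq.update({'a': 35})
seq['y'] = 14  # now {'c': 25, 'a': 35, 'y': 14}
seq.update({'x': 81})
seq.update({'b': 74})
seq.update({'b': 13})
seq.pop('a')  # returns 35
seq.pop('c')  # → 25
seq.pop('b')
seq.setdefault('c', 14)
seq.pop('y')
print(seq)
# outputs {'x': 81, 'c': 14}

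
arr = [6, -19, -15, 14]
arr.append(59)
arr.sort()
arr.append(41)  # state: [-19, -15, 6, 14, 59, 41]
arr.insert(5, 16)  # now [-19, -15, 6, 14, 59, 16, 41]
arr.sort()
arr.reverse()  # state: [59, 41, 16, 14, 6, -15, -19]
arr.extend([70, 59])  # [59, 41, 16, 14, 6, -15, -19, 70, 59]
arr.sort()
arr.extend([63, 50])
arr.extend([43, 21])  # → [-19, -15, 6, 14, 16, 41, 59, 59, 70, 63, 50, 43, 21]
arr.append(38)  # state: [-19, -15, 6, 14, 16, 41, 59, 59, 70, 63, 50, 43, 21, 38]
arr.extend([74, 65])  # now [-19, -15, 6, 14, 16, 41, 59, 59, 70, 63, 50, 43, 21, 38, 74, 65]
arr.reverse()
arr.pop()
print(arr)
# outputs [65, 74, 38, 21, 43, 50, 63, 70, 59, 59, 41, 16, 14, 6, -15]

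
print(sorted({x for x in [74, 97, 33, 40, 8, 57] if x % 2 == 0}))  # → [8, 40, 74]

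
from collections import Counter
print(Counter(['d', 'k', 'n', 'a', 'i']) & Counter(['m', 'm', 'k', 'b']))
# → Counter({'k': 1})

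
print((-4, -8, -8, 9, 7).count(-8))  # 2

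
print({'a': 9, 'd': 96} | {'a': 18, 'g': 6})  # {'a': 18, 'd': 96, 'g': 6}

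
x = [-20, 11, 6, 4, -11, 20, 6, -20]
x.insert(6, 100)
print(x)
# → [-20, 11, 6, 4, -11, 20, 100, 6, -20]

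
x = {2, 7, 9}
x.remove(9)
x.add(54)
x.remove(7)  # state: {2, 54}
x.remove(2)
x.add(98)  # {54, 98}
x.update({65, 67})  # {54, 65, 67, 98}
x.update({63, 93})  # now {54, 63, 65, 67, 93, 98}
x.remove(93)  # {54, 63, 65, 67, 98}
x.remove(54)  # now {63, 65, 67, 98}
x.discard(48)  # {63, 65, 67, 98}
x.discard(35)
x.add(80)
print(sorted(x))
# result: [63, 65, 67, 80, 98]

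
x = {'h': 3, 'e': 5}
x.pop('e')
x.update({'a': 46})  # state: {'h': 3, 'a': 46}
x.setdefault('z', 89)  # 89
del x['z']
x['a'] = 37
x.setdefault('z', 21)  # 21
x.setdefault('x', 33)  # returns 33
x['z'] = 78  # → {'h': 3, 'a': 37, 'z': 78, 'x': 33}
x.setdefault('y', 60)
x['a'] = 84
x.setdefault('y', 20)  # 60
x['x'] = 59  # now {'h': 3, 'a': 84, 'z': 78, 'x': 59, 'y': 60}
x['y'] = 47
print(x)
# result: {'h': 3, 'a': 84, 'z': 78, 'x': 59, 'y': 47}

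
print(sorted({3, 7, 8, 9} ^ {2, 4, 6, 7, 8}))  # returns [2, 3, 4, 6, 9]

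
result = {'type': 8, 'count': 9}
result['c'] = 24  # {'type': 8, 'count': 9, 'c': 24}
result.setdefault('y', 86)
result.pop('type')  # 8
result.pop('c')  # 24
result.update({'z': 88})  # {'count': 9, 'y': 86, 'z': 88}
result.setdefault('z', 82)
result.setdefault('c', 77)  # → 77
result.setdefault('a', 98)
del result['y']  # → {'count': 9, 'z': 88, 'c': 77, 'a': 98}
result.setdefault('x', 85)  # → 85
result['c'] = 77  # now {'count': 9, 'z': 88, 'c': 77, 'a': 98, 'x': 85}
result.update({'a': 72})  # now {'count': 9, 'z': 88, 'c': 77, 'a': 72, 'x': 85}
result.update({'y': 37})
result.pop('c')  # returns 77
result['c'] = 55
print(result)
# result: {'count': 9, 'z': 88, 'a': 72, 'x': 85, 'y': 37, 'c': 55}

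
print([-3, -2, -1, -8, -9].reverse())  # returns None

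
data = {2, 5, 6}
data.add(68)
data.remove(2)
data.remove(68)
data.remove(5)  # {6}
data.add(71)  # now {6, 71}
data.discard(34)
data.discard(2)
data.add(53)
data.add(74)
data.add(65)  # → {6, 53, 65, 71, 74}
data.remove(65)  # {6, 53, 71, 74}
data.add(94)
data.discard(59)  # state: {6, 53, 71, 74, 94}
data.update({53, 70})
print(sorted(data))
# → [6, 53, 70, 71, 74, 94]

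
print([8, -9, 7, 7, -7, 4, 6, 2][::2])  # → [8, 7, -7, 6]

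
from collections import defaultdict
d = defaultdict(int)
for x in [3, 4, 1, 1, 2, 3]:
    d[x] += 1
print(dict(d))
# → {3: 2, 4: 1, 1: 2, 2: 1}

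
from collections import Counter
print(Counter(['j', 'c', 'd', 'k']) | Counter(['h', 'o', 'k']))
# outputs Counter({'j': 1, 'c': 1, 'd': 1, 'k': 1, 'h': 1, 'o': 1})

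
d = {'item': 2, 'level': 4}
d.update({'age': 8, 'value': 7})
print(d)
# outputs {'item': 2, 'level': 4, 'age': 8, 'value': 7}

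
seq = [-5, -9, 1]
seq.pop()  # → 1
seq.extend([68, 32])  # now [-5, -9, 68, 32]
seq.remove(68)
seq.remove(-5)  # [-9, 32]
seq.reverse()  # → [32, -9]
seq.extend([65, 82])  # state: [32, -9, 65, 82]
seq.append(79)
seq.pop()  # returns 79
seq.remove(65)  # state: [32, -9, 82]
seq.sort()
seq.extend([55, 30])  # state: [-9, 32, 82, 55, 30]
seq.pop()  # 30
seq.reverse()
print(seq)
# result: [55, 82, 32, -9]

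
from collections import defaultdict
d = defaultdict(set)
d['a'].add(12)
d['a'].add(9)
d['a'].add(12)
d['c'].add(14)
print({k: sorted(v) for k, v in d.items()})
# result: {'a': [9, 12], 'c': [14]}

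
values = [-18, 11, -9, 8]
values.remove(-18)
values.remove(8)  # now [11, -9]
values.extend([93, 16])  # [11, -9, 93, 16]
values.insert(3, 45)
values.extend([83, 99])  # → [11, -9, 93, 45, 16, 83, 99]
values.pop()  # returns 99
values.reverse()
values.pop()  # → 11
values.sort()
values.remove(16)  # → [-9, 45, 83, 93]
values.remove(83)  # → [-9, 45, 93]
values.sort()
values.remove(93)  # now [-9, 45]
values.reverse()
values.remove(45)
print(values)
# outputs [-9]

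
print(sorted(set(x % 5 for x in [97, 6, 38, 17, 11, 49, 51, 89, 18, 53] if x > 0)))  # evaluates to [1, 2, 3, 4]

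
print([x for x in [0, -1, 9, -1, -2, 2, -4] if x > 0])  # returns [9, 2]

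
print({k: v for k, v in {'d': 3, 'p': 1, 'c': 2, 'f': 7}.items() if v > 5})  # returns {'f': 7}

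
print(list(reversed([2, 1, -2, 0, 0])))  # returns [0, 0, -2, 1, 2]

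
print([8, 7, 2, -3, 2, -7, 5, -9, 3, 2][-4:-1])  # [5, -9, 3]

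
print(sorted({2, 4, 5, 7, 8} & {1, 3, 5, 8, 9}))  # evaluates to [5, 8]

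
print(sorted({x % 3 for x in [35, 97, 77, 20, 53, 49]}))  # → [1, 2]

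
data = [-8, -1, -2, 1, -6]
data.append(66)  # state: [-8, -1, -2, 1, -6, 66]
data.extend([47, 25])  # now [-8, -1, -2, 1, -6, 66, 47, 25]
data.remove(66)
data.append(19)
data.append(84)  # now [-8, -1, -2, 1, -6, 47, 25, 19, 84]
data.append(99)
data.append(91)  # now [-8, -1, -2, 1, -6, 47, 25, 19, 84, 99, 91]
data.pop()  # 91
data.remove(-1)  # [-8, -2, 1, -6, 47, 25, 19, 84, 99]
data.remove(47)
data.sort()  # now [-8, -6, -2, 1, 19, 25, 84, 99]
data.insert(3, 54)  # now [-8, -6, -2, 54, 1, 19, 25, 84, 99]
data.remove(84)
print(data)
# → [-8, -6, -2, 54, 1, 19, 25, 99]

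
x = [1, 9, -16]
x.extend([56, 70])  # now [1, 9, -16, 56, 70]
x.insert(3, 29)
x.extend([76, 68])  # [1, 9, -16, 29, 56, 70, 76, 68]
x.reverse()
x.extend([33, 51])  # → [68, 76, 70, 56, 29, -16, 9, 1, 33, 51]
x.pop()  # 51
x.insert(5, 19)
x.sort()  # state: [-16, 1, 9, 19, 29, 33, 56, 68, 70, 76]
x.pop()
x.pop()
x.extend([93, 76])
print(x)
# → [-16, 1, 9, 19, 29, 33, 56, 68, 93, 76]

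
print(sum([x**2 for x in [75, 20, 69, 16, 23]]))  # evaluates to 11571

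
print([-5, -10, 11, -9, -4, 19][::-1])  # [19, -4, -9, 11, -10, -5]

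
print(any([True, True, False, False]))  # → True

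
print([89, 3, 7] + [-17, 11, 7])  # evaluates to [89, 3, 7, -17, 11, 7]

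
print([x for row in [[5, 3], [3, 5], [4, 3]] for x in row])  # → [5, 3, 3, 5, 4, 3]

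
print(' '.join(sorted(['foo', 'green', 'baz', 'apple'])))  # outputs apple baz foo green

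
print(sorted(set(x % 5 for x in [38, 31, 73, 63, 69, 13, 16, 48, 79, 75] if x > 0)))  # [0, 1, 3, 4]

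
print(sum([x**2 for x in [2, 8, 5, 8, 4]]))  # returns 173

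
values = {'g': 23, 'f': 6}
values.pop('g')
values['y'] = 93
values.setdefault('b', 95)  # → 95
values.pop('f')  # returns 6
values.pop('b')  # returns 95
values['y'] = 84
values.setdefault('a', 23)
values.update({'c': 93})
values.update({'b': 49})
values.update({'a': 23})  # {'y': 84, 'a': 23, 'c': 93, 'b': 49}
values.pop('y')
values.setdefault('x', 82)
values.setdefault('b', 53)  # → 49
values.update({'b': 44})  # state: {'a': 23, 'c': 93, 'b': 44, 'x': 82}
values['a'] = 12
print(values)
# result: {'a': 12, 'c': 93, 'b': 44, 'x': 82}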